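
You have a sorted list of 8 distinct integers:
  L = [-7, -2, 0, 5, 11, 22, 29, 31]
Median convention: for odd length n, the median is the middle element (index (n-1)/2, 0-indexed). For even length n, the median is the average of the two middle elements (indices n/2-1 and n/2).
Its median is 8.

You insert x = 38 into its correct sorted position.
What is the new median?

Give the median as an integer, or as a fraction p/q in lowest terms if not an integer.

Answer: 11

Derivation:
Old list (sorted, length 8): [-7, -2, 0, 5, 11, 22, 29, 31]
Old median = 8
Insert x = 38
Old length even (8). Middle pair: indices 3,4 = 5,11.
New length odd (9). New median = single middle element.
x = 38: 8 elements are < x, 0 elements are > x.
New sorted list: [-7, -2, 0, 5, 11, 22, 29, 31, 38]
New median = 11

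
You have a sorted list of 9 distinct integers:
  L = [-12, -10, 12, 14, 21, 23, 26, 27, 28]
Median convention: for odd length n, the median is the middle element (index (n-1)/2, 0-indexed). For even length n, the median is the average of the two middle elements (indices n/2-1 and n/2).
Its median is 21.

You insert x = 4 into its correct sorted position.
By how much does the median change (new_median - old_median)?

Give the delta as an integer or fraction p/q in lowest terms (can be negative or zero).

Answer: -7/2

Derivation:
Old median = 21
After inserting x = 4: new sorted = [-12, -10, 4, 12, 14, 21, 23, 26, 27, 28]
New median = 35/2
Delta = 35/2 - 21 = -7/2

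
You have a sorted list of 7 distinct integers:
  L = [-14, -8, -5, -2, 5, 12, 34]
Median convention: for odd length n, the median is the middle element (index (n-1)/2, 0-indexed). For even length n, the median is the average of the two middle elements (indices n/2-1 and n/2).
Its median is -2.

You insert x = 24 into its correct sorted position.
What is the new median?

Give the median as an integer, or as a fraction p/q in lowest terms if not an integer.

Old list (sorted, length 7): [-14, -8, -5, -2, 5, 12, 34]
Old median = -2
Insert x = 24
Old length odd (7). Middle was index 3 = -2.
New length even (8). New median = avg of two middle elements.
x = 24: 6 elements are < x, 1 elements are > x.
New sorted list: [-14, -8, -5, -2, 5, 12, 24, 34]
New median = 3/2

Answer: 3/2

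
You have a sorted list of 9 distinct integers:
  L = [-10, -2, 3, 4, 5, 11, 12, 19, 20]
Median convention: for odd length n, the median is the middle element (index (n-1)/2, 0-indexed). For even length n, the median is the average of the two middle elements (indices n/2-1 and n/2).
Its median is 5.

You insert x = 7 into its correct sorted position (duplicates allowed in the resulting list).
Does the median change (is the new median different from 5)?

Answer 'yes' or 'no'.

Old median = 5
Insert x = 7
New median = 6
Changed? yes

Answer: yes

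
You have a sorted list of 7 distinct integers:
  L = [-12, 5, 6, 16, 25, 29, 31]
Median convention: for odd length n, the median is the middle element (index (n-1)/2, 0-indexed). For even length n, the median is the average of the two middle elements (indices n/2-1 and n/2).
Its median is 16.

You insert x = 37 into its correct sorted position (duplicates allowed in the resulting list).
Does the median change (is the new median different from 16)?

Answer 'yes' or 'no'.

Old median = 16
Insert x = 37
New median = 41/2
Changed? yes

Answer: yes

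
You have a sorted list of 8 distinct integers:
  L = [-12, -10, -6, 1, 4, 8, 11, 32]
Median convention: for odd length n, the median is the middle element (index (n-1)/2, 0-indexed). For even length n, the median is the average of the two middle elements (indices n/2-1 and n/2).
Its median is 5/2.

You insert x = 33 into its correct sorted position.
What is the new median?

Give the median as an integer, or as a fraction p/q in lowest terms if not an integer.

Answer: 4

Derivation:
Old list (sorted, length 8): [-12, -10, -6, 1, 4, 8, 11, 32]
Old median = 5/2
Insert x = 33
Old length even (8). Middle pair: indices 3,4 = 1,4.
New length odd (9). New median = single middle element.
x = 33: 8 elements are < x, 0 elements are > x.
New sorted list: [-12, -10, -6, 1, 4, 8, 11, 32, 33]
New median = 4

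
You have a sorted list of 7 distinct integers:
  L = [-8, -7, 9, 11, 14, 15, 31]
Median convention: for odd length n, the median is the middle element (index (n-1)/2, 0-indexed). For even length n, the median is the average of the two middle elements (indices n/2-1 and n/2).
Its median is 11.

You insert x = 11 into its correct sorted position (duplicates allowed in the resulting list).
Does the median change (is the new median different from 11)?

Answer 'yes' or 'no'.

Old median = 11
Insert x = 11
New median = 11
Changed? no

Answer: no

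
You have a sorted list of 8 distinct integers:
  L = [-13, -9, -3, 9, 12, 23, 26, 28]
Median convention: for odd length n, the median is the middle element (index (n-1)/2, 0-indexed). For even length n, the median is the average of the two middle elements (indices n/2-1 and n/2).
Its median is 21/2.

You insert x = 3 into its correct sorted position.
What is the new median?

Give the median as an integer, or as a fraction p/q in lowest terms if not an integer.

Answer: 9

Derivation:
Old list (sorted, length 8): [-13, -9, -3, 9, 12, 23, 26, 28]
Old median = 21/2
Insert x = 3
Old length even (8). Middle pair: indices 3,4 = 9,12.
New length odd (9). New median = single middle element.
x = 3: 3 elements are < x, 5 elements are > x.
New sorted list: [-13, -9, -3, 3, 9, 12, 23, 26, 28]
New median = 9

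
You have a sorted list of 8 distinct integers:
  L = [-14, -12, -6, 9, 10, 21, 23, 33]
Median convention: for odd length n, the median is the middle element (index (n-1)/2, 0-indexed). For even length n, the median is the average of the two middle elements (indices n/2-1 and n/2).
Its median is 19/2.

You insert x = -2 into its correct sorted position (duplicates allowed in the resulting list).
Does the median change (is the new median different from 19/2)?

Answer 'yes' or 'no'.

Old median = 19/2
Insert x = -2
New median = 9
Changed? yes

Answer: yes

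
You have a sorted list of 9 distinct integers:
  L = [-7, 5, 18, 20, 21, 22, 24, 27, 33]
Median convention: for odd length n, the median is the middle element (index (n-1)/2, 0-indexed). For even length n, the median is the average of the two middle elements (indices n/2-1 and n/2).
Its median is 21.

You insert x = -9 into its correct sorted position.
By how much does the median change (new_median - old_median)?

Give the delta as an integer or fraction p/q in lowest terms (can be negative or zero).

Answer: -1/2

Derivation:
Old median = 21
After inserting x = -9: new sorted = [-9, -7, 5, 18, 20, 21, 22, 24, 27, 33]
New median = 41/2
Delta = 41/2 - 21 = -1/2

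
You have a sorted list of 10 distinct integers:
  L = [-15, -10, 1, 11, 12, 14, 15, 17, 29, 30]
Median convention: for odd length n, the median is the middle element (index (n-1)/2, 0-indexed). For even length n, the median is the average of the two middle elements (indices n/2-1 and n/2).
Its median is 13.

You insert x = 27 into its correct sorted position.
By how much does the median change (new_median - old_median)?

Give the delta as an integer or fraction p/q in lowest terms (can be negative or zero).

Old median = 13
After inserting x = 27: new sorted = [-15, -10, 1, 11, 12, 14, 15, 17, 27, 29, 30]
New median = 14
Delta = 14 - 13 = 1

Answer: 1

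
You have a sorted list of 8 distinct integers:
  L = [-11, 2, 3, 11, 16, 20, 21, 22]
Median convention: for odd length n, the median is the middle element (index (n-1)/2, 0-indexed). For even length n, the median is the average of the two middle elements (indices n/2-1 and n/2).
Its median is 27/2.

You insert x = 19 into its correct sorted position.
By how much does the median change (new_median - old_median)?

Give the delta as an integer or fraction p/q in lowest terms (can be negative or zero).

Answer: 5/2

Derivation:
Old median = 27/2
After inserting x = 19: new sorted = [-11, 2, 3, 11, 16, 19, 20, 21, 22]
New median = 16
Delta = 16 - 27/2 = 5/2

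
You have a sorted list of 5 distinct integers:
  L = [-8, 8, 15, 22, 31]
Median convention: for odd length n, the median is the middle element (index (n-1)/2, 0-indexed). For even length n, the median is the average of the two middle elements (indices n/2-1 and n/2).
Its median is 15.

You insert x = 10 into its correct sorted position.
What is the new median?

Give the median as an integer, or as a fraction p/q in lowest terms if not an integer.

Answer: 25/2

Derivation:
Old list (sorted, length 5): [-8, 8, 15, 22, 31]
Old median = 15
Insert x = 10
Old length odd (5). Middle was index 2 = 15.
New length even (6). New median = avg of two middle elements.
x = 10: 2 elements are < x, 3 elements are > x.
New sorted list: [-8, 8, 10, 15, 22, 31]
New median = 25/2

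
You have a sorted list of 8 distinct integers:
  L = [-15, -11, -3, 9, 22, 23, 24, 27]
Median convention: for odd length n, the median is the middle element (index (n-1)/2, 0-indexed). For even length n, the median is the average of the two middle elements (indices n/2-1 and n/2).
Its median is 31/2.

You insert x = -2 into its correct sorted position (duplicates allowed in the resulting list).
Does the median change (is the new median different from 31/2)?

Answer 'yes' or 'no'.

Old median = 31/2
Insert x = -2
New median = 9
Changed? yes

Answer: yes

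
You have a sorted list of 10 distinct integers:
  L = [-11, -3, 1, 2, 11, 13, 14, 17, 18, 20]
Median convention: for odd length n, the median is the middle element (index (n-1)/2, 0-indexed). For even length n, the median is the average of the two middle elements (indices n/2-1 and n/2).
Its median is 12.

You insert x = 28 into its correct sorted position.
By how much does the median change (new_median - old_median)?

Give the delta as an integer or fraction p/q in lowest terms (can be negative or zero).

Answer: 1

Derivation:
Old median = 12
After inserting x = 28: new sorted = [-11, -3, 1, 2, 11, 13, 14, 17, 18, 20, 28]
New median = 13
Delta = 13 - 12 = 1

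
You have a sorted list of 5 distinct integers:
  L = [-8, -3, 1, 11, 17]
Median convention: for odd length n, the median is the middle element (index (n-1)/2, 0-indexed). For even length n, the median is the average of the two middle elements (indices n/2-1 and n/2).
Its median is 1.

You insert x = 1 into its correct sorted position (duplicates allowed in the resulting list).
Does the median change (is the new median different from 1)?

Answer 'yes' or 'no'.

Answer: no

Derivation:
Old median = 1
Insert x = 1
New median = 1
Changed? no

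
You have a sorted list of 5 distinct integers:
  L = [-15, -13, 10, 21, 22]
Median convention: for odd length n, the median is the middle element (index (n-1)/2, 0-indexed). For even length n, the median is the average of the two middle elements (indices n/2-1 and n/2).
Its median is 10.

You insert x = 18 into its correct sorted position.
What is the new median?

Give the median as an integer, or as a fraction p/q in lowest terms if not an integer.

Answer: 14

Derivation:
Old list (sorted, length 5): [-15, -13, 10, 21, 22]
Old median = 10
Insert x = 18
Old length odd (5). Middle was index 2 = 10.
New length even (6). New median = avg of two middle elements.
x = 18: 3 elements are < x, 2 elements are > x.
New sorted list: [-15, -13, 10, 18, 21, 22]
New median = 14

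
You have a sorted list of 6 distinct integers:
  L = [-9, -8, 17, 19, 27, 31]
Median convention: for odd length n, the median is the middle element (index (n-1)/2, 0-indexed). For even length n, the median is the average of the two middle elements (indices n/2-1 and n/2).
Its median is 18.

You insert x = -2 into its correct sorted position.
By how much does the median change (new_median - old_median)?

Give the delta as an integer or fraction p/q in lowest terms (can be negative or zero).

Old median = 18
After inserting x = -2: new sorted = [-9, -8, -2, 17, 19, 27, 31]
New median = 17
Delta = 17 - 18 = -1

Answer: -1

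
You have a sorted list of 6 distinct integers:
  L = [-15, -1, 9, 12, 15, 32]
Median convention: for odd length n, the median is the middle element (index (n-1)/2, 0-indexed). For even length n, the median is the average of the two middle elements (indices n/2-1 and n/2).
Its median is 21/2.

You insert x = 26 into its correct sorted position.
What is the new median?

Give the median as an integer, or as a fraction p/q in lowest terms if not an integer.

Answer: 12

Derivation:
Old list (sorted, length 6): [-15, -1, 9, 12, 15, 32]
Old median = 21/2
Insert x = 26
Old length even (6). Middle pair: indices 2,3 = 9,12.
New length odd (7). New median = single middle element.
x = 26: 5 elements are < x, 1 elements are > x.
New sorted list: [-15, -1, 9, 12, 15, 26, 32]
New median = 12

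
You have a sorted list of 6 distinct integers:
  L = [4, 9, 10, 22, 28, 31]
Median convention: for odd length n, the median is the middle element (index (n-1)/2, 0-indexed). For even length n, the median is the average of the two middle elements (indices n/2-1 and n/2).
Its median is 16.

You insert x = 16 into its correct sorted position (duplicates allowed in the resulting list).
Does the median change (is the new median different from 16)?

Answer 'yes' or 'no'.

Answer: no

Derivation:
Old median = 16
Insert x = 16
New median = 16
Changed? no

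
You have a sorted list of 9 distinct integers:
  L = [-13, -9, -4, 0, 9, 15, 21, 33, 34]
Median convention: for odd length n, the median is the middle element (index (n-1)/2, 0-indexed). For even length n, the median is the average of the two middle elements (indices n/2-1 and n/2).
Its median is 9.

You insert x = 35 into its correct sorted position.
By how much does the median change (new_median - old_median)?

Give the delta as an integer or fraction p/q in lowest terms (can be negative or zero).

Answer: 3

Derivation:
Old median = 9
After inserting x = 35: new sorted = [-13, -9, -4, 0, 9, 15, 21, 33, 34, 35]
New median = 12
Delta = 12 - 9 = 3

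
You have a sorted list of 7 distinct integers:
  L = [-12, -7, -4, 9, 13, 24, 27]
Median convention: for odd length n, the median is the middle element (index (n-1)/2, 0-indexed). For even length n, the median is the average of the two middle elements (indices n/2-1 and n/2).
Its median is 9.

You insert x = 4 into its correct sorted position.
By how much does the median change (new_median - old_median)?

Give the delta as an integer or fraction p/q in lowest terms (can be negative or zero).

Answer: -5/2

Derivation:
Old median = 9
After inserting x = 4: new sorted = [-12, -7, -4, 4, 9, 13, 24, 27]
New median = 13/2
Delta = 13/2 - 9 = -5/2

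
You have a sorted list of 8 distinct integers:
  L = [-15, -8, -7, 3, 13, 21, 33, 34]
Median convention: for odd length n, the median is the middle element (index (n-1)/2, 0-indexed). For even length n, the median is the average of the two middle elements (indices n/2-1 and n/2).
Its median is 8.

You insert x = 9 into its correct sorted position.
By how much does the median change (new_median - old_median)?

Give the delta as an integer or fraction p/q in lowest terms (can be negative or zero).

Old median = 8
After inserting x = 9: new sorted = [-15, -8, -7, 3, 9, 13, 21, 33, 34]
New median = 9
Delta = 9 - 8 = 1

Answer: 1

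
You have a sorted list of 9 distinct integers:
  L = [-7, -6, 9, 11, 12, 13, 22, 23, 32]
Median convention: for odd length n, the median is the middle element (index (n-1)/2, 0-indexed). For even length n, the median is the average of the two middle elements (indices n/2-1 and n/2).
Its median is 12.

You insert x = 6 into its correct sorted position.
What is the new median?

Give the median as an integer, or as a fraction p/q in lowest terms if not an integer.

Answer: 23/2

Derivation:
Old list (sorted, length 9): [-7, -6, 9, 11, 12, 13, 22, 23, 32]
Old median = 12
Insert x = 6
Old length odd (9). Middle was index 4 = 12.
New length even (10). New median = avg of two middle elements.
x = 6: 2 elements are < x, 7 elements are > x.
New sorted list: [-7, -6, 6, 9, 11, 12, 13, 22, 23, 32]
New median = 23/2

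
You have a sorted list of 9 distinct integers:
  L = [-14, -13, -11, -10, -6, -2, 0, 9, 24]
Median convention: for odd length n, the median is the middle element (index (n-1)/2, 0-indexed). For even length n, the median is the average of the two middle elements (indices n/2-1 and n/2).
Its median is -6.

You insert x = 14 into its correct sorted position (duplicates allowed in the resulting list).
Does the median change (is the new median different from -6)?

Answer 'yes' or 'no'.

Answer: yes

Derivation:
Old median = -6
Insert x = 14
New median = -4
Changed? yes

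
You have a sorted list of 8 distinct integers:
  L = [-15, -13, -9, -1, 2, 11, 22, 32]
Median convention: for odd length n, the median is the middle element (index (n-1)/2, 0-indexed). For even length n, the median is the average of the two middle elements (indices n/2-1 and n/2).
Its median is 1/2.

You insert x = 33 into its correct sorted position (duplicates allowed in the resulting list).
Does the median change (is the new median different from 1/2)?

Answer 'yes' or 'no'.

Old median = 1/2
Insert x = 33
New median = 2
Changed? yes

Answer: yes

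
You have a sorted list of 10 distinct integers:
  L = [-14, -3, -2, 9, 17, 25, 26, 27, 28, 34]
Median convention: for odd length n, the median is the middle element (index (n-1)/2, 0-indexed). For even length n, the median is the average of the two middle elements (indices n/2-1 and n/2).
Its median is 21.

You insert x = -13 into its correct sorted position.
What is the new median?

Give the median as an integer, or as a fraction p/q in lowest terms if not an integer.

Answer: 17

Derivation:
Old list (sorted, length 10): [-14, -3, -2, 9, 17, 25, 26, 27, 28, 34]
Old median = 21
Insert x = -13
Old length even (10). Middle pair: indices 4,5 = 17,25.
New length odd (11). New median = single middle element.
x = -13: 1 elements are < x, 9 elements are > x.
New sorted list: [-14, -13, -3, -2, 9, 17, 25, 26, 27, 28, 34]
New median = 17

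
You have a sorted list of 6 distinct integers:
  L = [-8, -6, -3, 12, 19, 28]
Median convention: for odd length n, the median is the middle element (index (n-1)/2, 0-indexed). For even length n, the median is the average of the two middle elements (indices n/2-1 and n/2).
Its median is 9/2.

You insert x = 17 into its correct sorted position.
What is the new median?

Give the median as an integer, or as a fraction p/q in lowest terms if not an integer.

Old list (sorted, length 6): [-8, -6, -3, 12, 19, 28]
Old median = 9/2
Insert x = 17
Old length even (6). Middle pair: indices 2,3 = -3,12.
New length odd (7). New median = single middle element.
x = 17: 4 elements are < x, 2 elements are > x.
New sorted list: [-8, -6, -3, 12, 17, 19, 28]
New median = 12

Answer: 12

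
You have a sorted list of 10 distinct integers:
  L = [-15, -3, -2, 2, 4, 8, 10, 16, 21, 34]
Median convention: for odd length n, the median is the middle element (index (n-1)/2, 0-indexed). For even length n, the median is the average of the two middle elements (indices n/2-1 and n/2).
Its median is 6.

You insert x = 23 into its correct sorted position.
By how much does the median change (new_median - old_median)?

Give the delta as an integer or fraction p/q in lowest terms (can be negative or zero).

Old median = 6
After inserting x = 23: new sorted = [-15, -3, -2, 2, 4, 8, 10, 16, 21, 23, 34]
New median = 8
Delta = 8 - 6 = 2

Answer: 2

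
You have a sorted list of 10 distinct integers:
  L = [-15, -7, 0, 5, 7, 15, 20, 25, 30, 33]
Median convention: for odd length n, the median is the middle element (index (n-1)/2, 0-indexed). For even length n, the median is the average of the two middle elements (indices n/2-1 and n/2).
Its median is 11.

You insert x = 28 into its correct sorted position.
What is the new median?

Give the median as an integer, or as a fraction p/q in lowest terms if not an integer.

Answer: 15

Derivation:
Old list (sorted, length 10): [-15, -7, 0, 5, 7, 15, 20, 25, 30, 33]
Old median = 11
Insert x = 28
Old length even (10). Middle pair: indices 4,5 = 7,15.
New length odd (11). New median = single middle element.
x = 28: 8 elements are < x, 2 elements are > x.
New sorted list: [-15, -7, 0, 5, 7, 15, 20, 25, 28, 30, 33]
New median = 15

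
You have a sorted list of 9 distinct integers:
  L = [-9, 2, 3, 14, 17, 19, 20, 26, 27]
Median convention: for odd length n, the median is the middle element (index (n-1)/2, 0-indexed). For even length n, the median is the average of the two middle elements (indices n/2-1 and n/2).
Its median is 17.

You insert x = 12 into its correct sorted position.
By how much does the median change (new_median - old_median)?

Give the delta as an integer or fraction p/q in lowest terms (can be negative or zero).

Old median = 17
After inserting x = 12: new sorted = [-9, 2, 3, 12, 14, 17, 19, 20, 26, 27]
New median = 31/2
Delta = 31/2 - 17 = -3/2

Answer: -3/2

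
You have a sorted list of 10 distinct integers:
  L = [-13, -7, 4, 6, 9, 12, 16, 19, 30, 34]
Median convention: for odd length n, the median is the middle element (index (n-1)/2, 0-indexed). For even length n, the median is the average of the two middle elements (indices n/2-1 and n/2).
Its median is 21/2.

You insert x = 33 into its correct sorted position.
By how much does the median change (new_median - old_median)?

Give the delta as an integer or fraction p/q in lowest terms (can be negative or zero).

Answer: 3/2

Derivation:
Old median = 21/2
After inserting x = 33: new sorted = [-13, -7, 4, 6, 9, 12, 16, 19, 30, 33, 34]
New median = 12
Delta = 12 - 21/2 = 3/2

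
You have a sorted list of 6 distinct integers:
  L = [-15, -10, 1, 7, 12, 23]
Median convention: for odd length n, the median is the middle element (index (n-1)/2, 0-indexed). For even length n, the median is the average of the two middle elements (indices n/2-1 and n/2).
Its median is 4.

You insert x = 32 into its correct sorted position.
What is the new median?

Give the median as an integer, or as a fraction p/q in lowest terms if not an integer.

Old list (sorted, length 6): [-15, -10, 1, 7, 12, 23]
Old median = 4
Insert x = 32
Old length even (6). Middle pair: indices 2,3 = 1,7.
New length odd (7). New median = single middle element.
x = 32: 6 elements are < x, 0 elements are > x.
New sorted list: [-15, -10, 1, 7, 12, 23, 32]
New median = 7

Answer: 7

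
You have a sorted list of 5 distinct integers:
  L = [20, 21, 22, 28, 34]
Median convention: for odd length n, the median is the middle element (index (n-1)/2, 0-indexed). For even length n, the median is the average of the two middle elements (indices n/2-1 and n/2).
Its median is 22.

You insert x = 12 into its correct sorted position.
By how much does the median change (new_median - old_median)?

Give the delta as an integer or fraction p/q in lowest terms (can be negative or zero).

Old median = 22
After inserting x = 12: new sorted = [12, 20, 21, 22, 28, 34]
New median = 43/2
Delta = 43/2 - 22 = -1/2

Answer: -1/2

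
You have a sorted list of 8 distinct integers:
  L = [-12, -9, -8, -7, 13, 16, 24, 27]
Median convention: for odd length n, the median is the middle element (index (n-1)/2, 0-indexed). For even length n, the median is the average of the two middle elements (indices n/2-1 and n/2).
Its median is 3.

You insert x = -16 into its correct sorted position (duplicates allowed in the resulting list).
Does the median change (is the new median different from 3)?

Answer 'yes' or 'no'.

Answer: yes

Derivation:
Old median = 3
Insert x = -16
New median = -7
Changed? yes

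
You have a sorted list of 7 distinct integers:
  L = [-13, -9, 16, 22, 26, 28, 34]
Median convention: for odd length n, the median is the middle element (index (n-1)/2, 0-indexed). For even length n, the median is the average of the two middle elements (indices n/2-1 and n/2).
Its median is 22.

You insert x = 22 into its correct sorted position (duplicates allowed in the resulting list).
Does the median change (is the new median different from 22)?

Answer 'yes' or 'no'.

Old median = 22
Insert x = 22
New median = 22
Changed? no

Answer: no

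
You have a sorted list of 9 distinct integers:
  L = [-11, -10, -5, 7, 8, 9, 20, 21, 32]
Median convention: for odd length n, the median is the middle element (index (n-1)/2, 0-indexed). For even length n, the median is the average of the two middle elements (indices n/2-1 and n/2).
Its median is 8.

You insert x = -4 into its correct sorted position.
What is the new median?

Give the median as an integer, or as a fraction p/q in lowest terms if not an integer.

Old list (sorted, length 9): [-11, -10, -5, 7, 8, 9, 20, 21, 32]
Old median = 8
Insert x = -4
Old length odd (9). Middle was index 4 = 8.
New length even (10). New median = avg of two middle elements.
x = -4: 3 elements are < x, 6 elements are > x.
New sorted list: [-11, -10, -5, -4, 7, 8, 9, 20, 21, 32]
New median = 15/2

Answer: 15/2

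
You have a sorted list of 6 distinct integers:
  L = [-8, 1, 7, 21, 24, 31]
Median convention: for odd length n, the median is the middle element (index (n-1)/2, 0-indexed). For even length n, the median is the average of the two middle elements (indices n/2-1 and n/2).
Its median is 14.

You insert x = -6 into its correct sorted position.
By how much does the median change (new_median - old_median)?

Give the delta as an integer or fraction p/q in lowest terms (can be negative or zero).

Old median = 14
After inserting x = -6: new sorted = [-8, -6, 1, 7, 21, 24, 31]
New median = 7
Delta = 7 - 14 = -7

Answer: -7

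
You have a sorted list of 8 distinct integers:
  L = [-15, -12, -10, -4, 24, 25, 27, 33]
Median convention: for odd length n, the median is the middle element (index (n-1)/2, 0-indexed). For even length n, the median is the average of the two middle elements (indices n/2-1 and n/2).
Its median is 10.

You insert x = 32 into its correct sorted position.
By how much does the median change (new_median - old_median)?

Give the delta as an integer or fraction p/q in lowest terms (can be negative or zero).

Answer: 14

Derivation:
Old median = 10
After inserting x = 32: new sorted = [-15, -12, -10, -4, 24, 25, 27, 32, 33]
New median = 24
Delta = 24 - 10 = 14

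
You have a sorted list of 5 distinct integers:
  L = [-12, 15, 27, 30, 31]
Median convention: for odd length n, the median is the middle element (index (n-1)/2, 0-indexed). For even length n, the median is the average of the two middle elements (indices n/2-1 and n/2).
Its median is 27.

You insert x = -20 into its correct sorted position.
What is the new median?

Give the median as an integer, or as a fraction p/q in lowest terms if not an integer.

Answer: 21

Derivation:
Old list (sorted, length 5): [-12, 15, 27, 30, 31]
Old median = 27
Insert x = -20
Old length odd (5). Middle was index 2 = 27.
New length even (6). New median = avg of two middle elements.
x = -20: 0 elements are < x, 5 elements are > x.
New sorted list: [-20, -12, 15, 27, 30, 31]
New median = 21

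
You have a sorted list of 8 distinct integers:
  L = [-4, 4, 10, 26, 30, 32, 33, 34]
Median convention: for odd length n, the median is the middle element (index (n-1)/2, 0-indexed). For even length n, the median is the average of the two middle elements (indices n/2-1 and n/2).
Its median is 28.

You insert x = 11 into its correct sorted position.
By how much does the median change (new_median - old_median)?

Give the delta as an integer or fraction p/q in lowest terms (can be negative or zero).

Old median = 28
After inserting x = 11: new sorted = [-4, 4, 10, 11, 26, 30, 32, 33, 34]
New median = 26
Delta = 26 - 28 = -2

Answer: -2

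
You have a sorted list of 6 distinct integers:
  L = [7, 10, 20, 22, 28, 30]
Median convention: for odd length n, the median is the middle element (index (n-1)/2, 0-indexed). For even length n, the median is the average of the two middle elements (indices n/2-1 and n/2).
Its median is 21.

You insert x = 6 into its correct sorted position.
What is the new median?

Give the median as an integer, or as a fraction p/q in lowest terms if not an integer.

Answer: 20

Derivation:
Old list (sorted, length 6): [7, 10, 20, 22, 28, 30]
Old median = 21
Insert x = 6
Old length even (6). Middle pair: indices 2,3 = 20,22.
New length odd (7). New median = single middle element.
x = 6: 0 elements are < x, 6 elements are > x.
New sorted list: [6, 7, 10, 20, 22, 28, 30]
New median = 20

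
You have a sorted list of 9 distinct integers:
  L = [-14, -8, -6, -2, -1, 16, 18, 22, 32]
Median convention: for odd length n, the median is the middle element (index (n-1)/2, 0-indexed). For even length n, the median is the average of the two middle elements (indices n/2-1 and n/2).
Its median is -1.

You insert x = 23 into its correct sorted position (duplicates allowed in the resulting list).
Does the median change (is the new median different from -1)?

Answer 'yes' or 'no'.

Answer: yes

Derivation:
Old median = -1
Insert x = 23
New median = 15/2
Changed? yes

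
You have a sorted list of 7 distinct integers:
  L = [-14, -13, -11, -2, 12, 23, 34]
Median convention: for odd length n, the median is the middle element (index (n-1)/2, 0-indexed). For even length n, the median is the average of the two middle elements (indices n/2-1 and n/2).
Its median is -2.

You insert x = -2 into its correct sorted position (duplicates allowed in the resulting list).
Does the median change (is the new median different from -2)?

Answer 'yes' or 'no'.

Old median = -2
Insert x = -2
New median = -2
Changed? no

Answer: no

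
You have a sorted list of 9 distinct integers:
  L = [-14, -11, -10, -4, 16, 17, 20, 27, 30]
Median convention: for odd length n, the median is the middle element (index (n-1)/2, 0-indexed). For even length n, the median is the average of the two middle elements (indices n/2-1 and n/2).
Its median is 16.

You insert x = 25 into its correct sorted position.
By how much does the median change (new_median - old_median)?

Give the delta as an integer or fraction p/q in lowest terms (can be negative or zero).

Answer: 1/2

Derivation:
Old median = 16
After inserting x = 25: new sorted = [-14, -11, -10, -4, 16, 17, 20, 25, 27, 30]
New median = 33/2
Delta = 33/2 - 16 = 1/2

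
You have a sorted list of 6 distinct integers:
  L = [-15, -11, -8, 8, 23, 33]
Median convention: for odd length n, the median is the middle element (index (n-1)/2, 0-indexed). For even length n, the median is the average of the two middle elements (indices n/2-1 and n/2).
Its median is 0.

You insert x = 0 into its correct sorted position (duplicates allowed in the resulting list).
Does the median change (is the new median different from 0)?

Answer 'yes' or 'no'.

Old median = 0
Insert x = 0
New median = 0
Changed? no

Answer: no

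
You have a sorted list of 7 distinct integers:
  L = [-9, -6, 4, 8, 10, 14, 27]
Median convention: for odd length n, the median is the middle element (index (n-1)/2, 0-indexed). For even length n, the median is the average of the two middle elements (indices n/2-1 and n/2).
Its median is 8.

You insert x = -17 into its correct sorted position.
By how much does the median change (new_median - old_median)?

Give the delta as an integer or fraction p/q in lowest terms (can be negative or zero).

Old median = 8
After inserting x = -17: new sorted = [-17, -9, -6, 4, 8, 10, 14, 27]
New median = 6
Delta = 6 - 8 = -2

Answer: -2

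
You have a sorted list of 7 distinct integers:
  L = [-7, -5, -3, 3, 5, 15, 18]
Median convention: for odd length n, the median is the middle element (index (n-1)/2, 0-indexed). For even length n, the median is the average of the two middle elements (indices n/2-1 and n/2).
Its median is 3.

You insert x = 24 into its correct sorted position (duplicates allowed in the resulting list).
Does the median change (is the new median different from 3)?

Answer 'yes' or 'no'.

Answer: yes

Derivation:
Old median = 3
Insert x = 24
New median = 4
Changed? yes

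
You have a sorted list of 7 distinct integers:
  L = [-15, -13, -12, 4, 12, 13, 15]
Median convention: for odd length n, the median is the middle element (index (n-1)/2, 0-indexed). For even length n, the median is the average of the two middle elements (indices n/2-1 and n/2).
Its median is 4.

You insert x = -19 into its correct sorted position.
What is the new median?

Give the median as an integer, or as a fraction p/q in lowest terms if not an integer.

Old list (sorted, length 7): [-15, -13, -12, 4, 12, 13, 15]
Old median = 4
Insert x = -19
Old length odd (7). Middle was index 3 = 4.
New length even (8). New median = avg of two middle elements.
x = -19: 0 elements are < x, 7 elements are > x.
New sorted list: [-19, -15, -13, -12, 4, 12, 13, 15]
New median = -4

Answer: -4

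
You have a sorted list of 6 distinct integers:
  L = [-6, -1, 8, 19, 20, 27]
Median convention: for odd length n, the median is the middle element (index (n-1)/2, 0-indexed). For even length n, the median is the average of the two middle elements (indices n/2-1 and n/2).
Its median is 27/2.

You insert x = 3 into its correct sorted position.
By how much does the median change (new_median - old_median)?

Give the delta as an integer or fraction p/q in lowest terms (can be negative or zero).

Answer: -11/2

Derivation:
Old median = 27/2
After inserting x = 3: new sorted = [-6, -1, 3, 8, 19, 20, 27]
New median = 8
Delta = 8 - 27/2 = -11/2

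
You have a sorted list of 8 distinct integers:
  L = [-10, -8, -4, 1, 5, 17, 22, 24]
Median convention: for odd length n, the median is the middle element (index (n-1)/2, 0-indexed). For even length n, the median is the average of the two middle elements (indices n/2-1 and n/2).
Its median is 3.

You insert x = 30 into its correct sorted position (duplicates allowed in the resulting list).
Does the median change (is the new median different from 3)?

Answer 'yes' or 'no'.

Old median = 3
Insert x = 30
New median = 5
Changed? yes

Answer: yes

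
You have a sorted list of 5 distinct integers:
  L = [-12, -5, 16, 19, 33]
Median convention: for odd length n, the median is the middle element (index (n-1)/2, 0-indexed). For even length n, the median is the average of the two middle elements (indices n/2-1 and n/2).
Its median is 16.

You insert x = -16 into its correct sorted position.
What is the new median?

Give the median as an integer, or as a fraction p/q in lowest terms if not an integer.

Answer: 11/2

Derivation:
Old list (sorted, length 5): [-12, -5, 16, 19, 33]
Old median = 16
Insert x = -16
Old length odd (5). Middle was index 2 = 16.
New length even (6). New median = avg of two middle elements.
x = -16: 0 elements are < x, 5 elements are > x.
New sorted list: [-16, -12, -5, 16, 19, 33]
New median = 11/2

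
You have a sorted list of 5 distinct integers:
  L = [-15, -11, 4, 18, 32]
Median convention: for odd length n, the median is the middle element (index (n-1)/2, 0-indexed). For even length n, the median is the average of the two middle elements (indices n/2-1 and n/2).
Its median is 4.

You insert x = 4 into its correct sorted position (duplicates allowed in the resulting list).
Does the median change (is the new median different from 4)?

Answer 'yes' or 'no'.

Old median = 4
Insert x = 4
New median = 4
Changed? no

Answer: no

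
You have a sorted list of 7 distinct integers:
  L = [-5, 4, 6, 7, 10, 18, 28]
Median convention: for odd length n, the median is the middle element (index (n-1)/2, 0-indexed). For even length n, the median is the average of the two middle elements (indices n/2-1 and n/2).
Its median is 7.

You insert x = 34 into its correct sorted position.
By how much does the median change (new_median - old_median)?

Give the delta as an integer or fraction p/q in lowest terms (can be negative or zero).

Old median = 7
After inserting x = 34: new sorted = [-5, 4, 6, 7, 10, 18, 28, 34]
New median = 17/2
Delta = 17/2 - 7 = 3/2

Answer: 3/2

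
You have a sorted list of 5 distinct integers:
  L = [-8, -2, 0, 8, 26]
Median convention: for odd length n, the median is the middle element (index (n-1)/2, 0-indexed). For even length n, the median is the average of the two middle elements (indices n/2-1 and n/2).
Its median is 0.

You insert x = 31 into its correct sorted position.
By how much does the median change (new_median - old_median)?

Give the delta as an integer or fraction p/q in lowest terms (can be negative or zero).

Old median = 0
After inserting x = 31: new sorted = [-8, -2, 0, 8, 26, 31]
New median = 4
Delta = 4 - 0 = 4

Answer: 4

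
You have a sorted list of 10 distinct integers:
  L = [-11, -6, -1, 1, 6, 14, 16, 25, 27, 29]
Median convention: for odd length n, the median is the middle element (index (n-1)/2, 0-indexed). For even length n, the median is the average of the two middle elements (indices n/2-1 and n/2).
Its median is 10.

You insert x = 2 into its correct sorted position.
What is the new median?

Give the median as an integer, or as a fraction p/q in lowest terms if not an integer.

Answer: 6

Derivation:
Old list (sorted, length 10): [-11, -6, -1, 1, 6, 14, 16, 25, 27, 29]
Old median = 10
Insert x = 2
Old length even (10). Middle pair: indices 4,5 = 6,14.
New length odd (11). New median = single middle element.
x = 2: 4 elements are < x, 6 elements are > x.
New sorted list: [-11, -6, -1, 1, 2, 6, 14, 16, 25, 27, 29]
New median = 6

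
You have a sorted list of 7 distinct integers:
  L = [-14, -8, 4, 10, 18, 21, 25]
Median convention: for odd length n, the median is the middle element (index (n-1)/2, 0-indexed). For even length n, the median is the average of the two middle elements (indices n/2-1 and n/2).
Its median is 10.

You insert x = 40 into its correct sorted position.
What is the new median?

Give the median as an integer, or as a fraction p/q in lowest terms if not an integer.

Old list (sorted, length 7): [-14, -8, 4, 10, 18, 21, 25]
Old median = 10
Insert x = 40
Old length odd (7). Middle was index 3 = 10.
New length even (8). New median = avg of two middle elements.
x = 40: 7 elements are < x, 0 elements are > x.
New sorted list: [-14, -8, 4, 10, 18, 21, 25, 40]
New median = 14

Answer: 14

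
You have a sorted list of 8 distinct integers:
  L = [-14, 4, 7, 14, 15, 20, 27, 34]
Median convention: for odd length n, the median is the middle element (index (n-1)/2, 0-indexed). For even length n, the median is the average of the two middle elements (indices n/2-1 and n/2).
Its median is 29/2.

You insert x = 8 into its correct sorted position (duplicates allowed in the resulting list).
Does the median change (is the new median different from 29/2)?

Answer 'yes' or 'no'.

Old median = 29/2
Insert x = 8
New median = 14
Changed? yes

Answer: yes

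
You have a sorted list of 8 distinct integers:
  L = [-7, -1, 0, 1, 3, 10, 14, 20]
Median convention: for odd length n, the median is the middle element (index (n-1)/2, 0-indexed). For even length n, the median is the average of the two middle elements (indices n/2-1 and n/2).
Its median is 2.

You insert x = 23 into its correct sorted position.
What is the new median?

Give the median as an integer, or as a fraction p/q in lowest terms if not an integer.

Answer: 3

Derivation:
Old list (sorted, length 8): [-7, -1, 0, 1, 3, 10, 14, 20]
Old median = 2
Insert x = 23
Old length even (8). Middle pair: indices 3,4 = 1,3.
New length odd (9). New median = single middle element.
x = 23: 8 elements are < x, 0 elements are > x.
New sorted list: [-7, -1, 0, 1, 3, 10, 14, 20, 23]
New median = 3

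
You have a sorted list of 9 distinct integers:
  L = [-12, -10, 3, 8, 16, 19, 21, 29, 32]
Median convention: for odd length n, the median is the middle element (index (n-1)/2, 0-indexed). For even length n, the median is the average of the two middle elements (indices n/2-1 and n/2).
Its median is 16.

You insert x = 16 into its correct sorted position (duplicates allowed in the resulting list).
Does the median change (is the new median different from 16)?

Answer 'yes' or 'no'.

Answer: no

Derivation:
Old median = 16
Insert x = 16
New median = 16
Changed? no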